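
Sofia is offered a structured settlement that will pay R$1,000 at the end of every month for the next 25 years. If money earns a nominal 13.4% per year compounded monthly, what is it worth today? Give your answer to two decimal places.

i = 0.134/12 = 0.0111667 per month; n = 25·12 = 300.
PV = 1000 × [1 − (1+0.0111667)^(−300)] / 0.0111667 = 1000 × 86.351479 = 86,351.4790

R$86,351.48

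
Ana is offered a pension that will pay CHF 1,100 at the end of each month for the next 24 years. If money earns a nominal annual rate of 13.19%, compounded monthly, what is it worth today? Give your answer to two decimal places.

CHF 95,780.18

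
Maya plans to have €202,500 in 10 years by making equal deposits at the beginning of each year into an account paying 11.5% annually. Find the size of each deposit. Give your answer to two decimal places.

€10,602.14

FV-annuity factor × (1+i) = 19.099919; PMT = 202500 / 19.099919 = 10,602.1391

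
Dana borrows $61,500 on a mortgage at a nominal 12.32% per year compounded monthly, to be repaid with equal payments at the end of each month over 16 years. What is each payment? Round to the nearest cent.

i = 0.1232/12 = 0.0102667 per month; n = 16·12 = 192.
PMT = 61500 / ( [1 − (1+0.0102667)^(−192)] / 0.0102667 ) = 61500 / 83.698389 = 734.7812

$734.78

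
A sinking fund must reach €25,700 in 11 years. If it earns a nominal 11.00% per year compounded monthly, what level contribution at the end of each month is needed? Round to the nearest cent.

€100.89

With 12 periods per year: i = 0.00916667, n = 132.
FV-annuity factor = 254.732784; PMT = 25700 / 254.732784 = 100.8900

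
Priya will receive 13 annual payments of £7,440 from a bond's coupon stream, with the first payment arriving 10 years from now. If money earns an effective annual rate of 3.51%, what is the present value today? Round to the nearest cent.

£56,157.96

PV at t=9 (ordinary 13-year annuity): 7440 × a(13|0.0351) = 7440 × 10.296251 = 76,604.1096
PV₀ = 76,604.1096 / (1+0.0351)^9 = 76,604.1096 / 1.364083 = 56,157.9560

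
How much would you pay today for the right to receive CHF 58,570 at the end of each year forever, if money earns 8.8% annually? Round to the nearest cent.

CHF 665,568.18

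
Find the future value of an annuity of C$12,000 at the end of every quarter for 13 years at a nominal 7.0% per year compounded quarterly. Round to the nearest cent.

C$1,004,465.60

Periodic rate i = 0.07/4 = 0.0175; n = 13 × 4 = 52 periods.
FV = 12000 × [(1+0.0175)^52 − 1] / 0.0175 = 12000 × 83.705466 = 1,004,465.5962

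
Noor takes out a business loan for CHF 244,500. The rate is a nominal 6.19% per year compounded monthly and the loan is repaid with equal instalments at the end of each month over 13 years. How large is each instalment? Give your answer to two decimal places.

CHF 2,285.42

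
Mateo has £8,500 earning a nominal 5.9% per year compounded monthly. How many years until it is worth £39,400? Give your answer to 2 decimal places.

Periodic rate i = 0.059/12 = 0.00491667.
(1+i)^n = 39400/8500 = 4.63529, so n = ln 4.63529 / ln 1.00492 = 312.7051 months
= 312.7051/12 years

26.06 years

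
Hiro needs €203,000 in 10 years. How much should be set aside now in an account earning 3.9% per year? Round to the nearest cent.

€138,465.18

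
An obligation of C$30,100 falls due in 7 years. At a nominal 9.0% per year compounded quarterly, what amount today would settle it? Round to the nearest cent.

i = 0.09/4 = 0.0225 per quarter; n = 7·4 = 28.
PV = 30,100 / (1 + 0.0225)^28 = 30,100 / 1.864545 = 16,143.3487

C$16,143.35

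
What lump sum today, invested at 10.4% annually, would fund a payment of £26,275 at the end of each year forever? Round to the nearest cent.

£252,644.23

PV = C/r = 26275/0.104 = 252,644.2308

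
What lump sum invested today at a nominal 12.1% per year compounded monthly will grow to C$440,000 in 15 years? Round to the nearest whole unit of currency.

C$72,303

i = 0.121/12 = 0.0100833 per month; n = 15·12 = 180.
Discount factor = (1+0.0100833)^(−180) = 0.164325; PV = 440,000 × 0.164325 = 72,302.9045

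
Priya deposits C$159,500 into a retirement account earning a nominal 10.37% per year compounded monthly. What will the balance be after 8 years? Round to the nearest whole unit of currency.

Periodic rate i = 0.1037/12 = 0.00864167; n = 8 × 12 = 96 periods.
FV = 159,500 × (1 + 0.00864167)^96 = 364,337.2235

C$364,337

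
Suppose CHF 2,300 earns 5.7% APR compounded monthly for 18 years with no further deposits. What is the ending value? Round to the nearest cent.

Periodic rate i = 0.057/12 = 0.00475; n = 18 × 12 = 216 periods.
FV = PV·(1+i)^n = 2,300 × 2.783115 = 6,401.1654

CHF 6,401.17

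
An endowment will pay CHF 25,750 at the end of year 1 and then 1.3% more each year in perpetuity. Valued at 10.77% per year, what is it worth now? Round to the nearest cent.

PV = D₁/(r − g) = 25750/(0.1077 − 0.013) = 271,911.2988

CHF 271,911.30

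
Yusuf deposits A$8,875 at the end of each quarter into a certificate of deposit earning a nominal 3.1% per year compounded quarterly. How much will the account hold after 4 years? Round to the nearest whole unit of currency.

With 4 periods per year: i = 0.00775, n = 16.
Accumulation factor s(16|0.00775) = 16.964498; FV = 8875 × 16.964498 = 150,559.9212

A$150,560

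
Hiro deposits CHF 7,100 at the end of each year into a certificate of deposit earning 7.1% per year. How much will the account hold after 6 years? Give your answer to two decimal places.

CHF 50,916.53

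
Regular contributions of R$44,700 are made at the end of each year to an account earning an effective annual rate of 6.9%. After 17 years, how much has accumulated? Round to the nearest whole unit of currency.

R$1,366,266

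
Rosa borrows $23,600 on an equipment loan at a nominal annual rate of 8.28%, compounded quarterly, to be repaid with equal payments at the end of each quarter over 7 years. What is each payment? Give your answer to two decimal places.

$1,119.04

i = 0.0828/4 = 0.0207 per quarter; n = 7·4 = 28.
Annuity-PV factor = 21.089535; PMT = 23600 / 21.089535 = 1,119.0384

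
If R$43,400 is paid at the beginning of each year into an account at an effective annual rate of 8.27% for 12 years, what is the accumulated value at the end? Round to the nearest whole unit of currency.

R$906,126

FV = PMT · [(1+i)^n − 1] / i × (1+i) = 43400 · 20.878471 = 906,125.6371
(annuity-due: payments at period start, so ×(1+i).)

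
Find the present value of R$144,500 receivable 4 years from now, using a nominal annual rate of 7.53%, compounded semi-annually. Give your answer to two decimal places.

With 2 periods per year: i = 0.03765, n = 8.
PV = 144,500 / (1 + 0.03765)^8 = 144,500 / 1.344024 = 107,512.9365

R$107,512.94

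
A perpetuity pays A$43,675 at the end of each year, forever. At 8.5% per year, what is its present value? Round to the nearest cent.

A$513,823.53

PV = C/r = 43675/0.085 = 513,823.5294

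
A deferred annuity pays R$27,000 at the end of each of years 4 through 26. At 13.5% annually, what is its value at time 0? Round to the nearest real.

R$129,354

PV at t=3 (ordinary 23-year annuity): 27000 × a(23|0.135) = 27000 × 7.004912 = 189,132.6118
Discount back 3 years: 189,132.6118 × (1+0.135)^(−3) = 189,132.6118 × 0.683931 = 129,353.6940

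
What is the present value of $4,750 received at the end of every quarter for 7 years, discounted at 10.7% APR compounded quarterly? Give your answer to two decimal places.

$92,777.50

Periodic rate i = 0.107/4 = 0.02675; n = 7 × 4 = 28 periods.
PV = PMT · [1 − (1+i)^(−n)] / i = 4750 · 19.532106 = 92,777.5036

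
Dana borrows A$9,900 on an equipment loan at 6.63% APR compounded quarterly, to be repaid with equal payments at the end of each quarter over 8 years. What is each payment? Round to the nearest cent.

With 4 periods per year: i = 0.016575, n = 32.
Annuity-PV factor = 24.679746; PMT = 9900 / 24.679746 = 401.1386

A$401.14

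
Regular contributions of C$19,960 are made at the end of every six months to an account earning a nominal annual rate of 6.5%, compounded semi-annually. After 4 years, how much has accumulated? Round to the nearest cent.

i = 0.065/2 = 0.0325 per half-year; n = 4·2 = 8.
Accumulation factor s(8|0.0325) = 8.971616; FV = 19960 × 8.971616 = 179,073.4648

C$179,073.46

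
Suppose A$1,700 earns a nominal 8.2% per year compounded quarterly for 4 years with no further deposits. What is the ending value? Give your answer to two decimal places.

A$2,352.11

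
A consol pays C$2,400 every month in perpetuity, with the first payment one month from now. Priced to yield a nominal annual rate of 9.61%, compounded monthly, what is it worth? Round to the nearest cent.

C$299,687.83

Periodic rate i = 0.0961/12 = 0.00800833.
PV = C/r = 2400/0.00800833 = 299,687.8252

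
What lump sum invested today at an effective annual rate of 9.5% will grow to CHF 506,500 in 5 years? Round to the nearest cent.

PV = 506,500 / (1 + 0.095)^5 = 506,500 / 1.574239 = 321,742.8125

CHF 321,742.81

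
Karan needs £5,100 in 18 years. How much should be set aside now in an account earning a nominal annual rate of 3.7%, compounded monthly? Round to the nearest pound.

With 12 periods per year: i = 0.00308333, n = 216.
Discount factor = (1+0.00308333)^(−216) = 0.514286; PV = 5,100 × 0.514286 = 2,622.8596

£2,623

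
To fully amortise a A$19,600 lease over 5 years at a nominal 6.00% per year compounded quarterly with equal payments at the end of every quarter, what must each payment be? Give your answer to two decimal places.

A$1,141.62

i = 0.06/4 = 0.015 per quarter; n = 5·4 = 20.
PMT = 19600 / ( [1 − (1+0.015)^(−20)] / 0.015 ) = 19600 / 17.168639 = 1,141.6164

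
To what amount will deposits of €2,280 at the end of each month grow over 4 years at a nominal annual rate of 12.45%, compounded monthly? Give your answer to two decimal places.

€140,911.90

i = 0.1245/12 = 0.010375 per month; n = 4·12 = 48.
FV = PMT · [(1+i)^n − 1] / i = 2280 · 61.803465 = 140,911.9010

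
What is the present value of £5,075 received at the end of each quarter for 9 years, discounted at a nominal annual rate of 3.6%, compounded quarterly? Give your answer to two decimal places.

Periodic rate i = 0.036/4 = 0.009; n = 9 × 4 = 36 periods.
PV = PMT · [1 − (1+i)^(−n)] / i = 5075 · 30.633420 = 155,464.6084

£155,464.61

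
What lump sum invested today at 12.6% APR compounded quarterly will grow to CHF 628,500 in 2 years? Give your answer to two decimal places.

CHF 490,401.09

Periodic rate i = 0.126/4 = 0.0315; n = 2 × 4 = 8 periods.
Discount factor = (1+0.0315)^(−8) = 0.780272; PV = 628,500 × 0.780272 = 490,401.0863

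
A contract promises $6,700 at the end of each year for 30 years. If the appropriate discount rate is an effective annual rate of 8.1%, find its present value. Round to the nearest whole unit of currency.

$74,721

PV = 6700 × [1 − (1+0.081)^(−30)] / 0.081 = 6700 × 11.152394 = 74,721.0402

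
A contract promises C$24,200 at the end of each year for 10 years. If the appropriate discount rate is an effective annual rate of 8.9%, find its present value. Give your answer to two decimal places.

C$155,993.26

PV = PMT · [1 − (1+i)^(−n)] / i = 24200 · 6.446003 = 155,993.2648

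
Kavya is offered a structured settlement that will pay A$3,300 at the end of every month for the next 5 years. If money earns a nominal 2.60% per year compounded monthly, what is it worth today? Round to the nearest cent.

A$185,481.94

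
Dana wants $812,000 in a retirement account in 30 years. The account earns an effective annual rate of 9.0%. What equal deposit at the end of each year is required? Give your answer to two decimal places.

$5,957.12

PMT = 812000 / ( [(1+0.09)^30 − 1] / 0.09 ) = 812000 / 136.307539 = 5,957.1173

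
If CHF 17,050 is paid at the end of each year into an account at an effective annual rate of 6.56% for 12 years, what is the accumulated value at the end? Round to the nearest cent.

Accumulation factor s(12|0.0656) = 17.431933; FV = 17050 × 17.431933 = 297,214.4606

CHF 297,214.46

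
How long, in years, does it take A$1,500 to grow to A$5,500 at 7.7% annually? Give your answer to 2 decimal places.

17.52 years

(1+i)^n = 5500/1500 = 3.66667, so n = ln 3.66667 / ln 1.077 = 17.5154 years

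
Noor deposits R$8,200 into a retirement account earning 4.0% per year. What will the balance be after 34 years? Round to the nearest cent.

FV = 8,200 × (1 + 0.04)^34 = 31,113.3940

R$31,113.39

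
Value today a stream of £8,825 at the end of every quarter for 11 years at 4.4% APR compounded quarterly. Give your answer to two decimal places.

£306,513.07

Periodic rate i = 0.044/4 = 0.011; n = 11 × 4 = 44 periods.
PV = PMT · [1 − (1+i)^(−n)] / i = 8825 · 34.732359 = 306,513.0700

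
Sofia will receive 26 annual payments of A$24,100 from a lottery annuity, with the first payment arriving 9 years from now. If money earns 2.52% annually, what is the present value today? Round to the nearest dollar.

A$373,375

Value one period before first payment (t=8): 24100 × [1 − (1+0.0252)^(−26)] / 0.0252 = 24100 × 18.905871 = 455,631.4800
Discount back 8 years: 455,631.4800 × (1+0.0252)^(−8) = 455,631.4800 × 0.819467 = 373,374.7477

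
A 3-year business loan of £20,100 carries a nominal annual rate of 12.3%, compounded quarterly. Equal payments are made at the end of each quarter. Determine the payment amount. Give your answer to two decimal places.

£2,028.34

i = 0.123/4 = 0.03075 per quarter; n = 3·4 = 12.
Annuity-PV factor = 9.909586; PMT = 20100 / 9.909586 = 2,028.3390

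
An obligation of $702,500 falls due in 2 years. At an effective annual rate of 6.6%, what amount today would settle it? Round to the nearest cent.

$618,204.15

Discount factor = (1+0.066)^(−2) = 0.880006; PV = 702,500 × 0.880006 = 618,204.1543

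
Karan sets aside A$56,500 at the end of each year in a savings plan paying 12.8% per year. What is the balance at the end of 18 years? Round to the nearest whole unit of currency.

FV = 56500 × [(1+0.128)^18 − 1] / 0.128 = 56500 × 60.476983 = 3,416,949.5323

A$3,416,950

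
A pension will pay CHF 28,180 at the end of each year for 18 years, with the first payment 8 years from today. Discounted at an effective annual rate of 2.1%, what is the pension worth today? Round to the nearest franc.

CHF 362,085

PV at t=7 (ordinary 18-year annuity): 28180 × a(18|0.021) = 28180 × 14.861050 = 418,784.3875
PV₀ = 418,784.3875 / (1+0.021)^7 = 418,784.3875 / 1.156592 = 362,084.7951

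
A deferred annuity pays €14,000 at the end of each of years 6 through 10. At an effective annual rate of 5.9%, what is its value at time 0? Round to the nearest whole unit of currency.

€44,397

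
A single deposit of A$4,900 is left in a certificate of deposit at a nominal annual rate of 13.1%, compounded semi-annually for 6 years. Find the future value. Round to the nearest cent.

A$10,491.50

Periodic rate i = 0.131/2 = 0.0655; n = 6 × 2 = 12 periods.
FV = 4,900 × (1 + 0.0655)^12 = 10,491.4986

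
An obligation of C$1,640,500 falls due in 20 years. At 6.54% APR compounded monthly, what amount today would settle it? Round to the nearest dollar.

C$445,104

i = 0.0654/12 = 0.00545 per month; n = 20·12 = 240.
Discount factor = (1+0.00545)^(−240) = 0.271322; PV = 1,640,500 × 0.271322 = 445,103.9075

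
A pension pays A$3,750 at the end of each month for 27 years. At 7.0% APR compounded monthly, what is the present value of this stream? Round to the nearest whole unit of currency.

A$545,205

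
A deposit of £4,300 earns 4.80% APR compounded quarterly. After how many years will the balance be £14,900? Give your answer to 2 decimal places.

Periodic rate i = 0.048/4 = 0.012.
n = ln(14900/4300) / ln(1+0.012) = ln(3.46512) / 0.011929 = 104.1823 quarters
= 104.1823/4 years

26.05 years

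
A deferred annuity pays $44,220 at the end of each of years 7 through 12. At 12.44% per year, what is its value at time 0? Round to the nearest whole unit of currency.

Value one period before first payment (t=6): 44220 × [1 − (1+0.1244)^(−6)] / 0.1244 = 44220 × 4.060678 = 179,563.2015
Discount back 6 years: 179,563.2015 × (1+0.1244)^(−6) = 179,563.2015 × 0.494852 = 88,857.1375

$88,857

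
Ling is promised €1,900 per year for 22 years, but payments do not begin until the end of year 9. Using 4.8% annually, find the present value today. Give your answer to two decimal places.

€17,505.52

PV at t=8 (ordinary 22-year annuity): 1900 × a(22|0.048) = 1900 × 13.406383 = 25,472.1269
Discount back 8 years: 25,472.1269 × (1+0.048)^(−8) = 25,472.1269 × 0.687242 = 17,505.5173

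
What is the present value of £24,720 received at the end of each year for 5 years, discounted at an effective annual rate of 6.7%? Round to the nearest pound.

£102,176

PV = PMT · [1 − (1+i)^(−n)] / i = 24720 · 4.133344 = 102,176.2692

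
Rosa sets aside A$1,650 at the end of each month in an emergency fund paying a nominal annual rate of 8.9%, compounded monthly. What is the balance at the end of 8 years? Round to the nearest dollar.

A$229,750

i = 0.089/12 = 0.00741667 per month; n = 8·12 = 96.
FV = PMT · [(1+i)^n − 1] / i = 1650 · 139.242557 = 229,750.2195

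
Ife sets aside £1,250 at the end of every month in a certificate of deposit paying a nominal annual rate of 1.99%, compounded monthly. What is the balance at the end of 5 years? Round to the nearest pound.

£78,790

Periodic rate i = 0.0199/12 = 0.00165833; n = 5 × 12 = 60 periods.
Accumulation factor s(60|0.00165833) = 63.031623; FV = 1250 × 63.031623 = 78,789.5290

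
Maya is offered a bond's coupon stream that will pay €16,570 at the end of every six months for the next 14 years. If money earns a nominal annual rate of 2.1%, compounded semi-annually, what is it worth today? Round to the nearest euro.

€400,174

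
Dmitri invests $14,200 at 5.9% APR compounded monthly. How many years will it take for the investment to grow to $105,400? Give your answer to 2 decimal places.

Periodic rate i = 0.059/12 = 0.00491667.
n = ln(105400/14200) / ln(1+0.00491667) = ln(7.42254) / 0.004905 = 408.7006 months
= 408.7006/12 years

34.06 years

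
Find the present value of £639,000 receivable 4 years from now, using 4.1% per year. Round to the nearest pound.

Discount factor = (1+0.041)^(−4) = 0.851524; PV = 639,000 × 0.851524 = 544,124.0728

£544,124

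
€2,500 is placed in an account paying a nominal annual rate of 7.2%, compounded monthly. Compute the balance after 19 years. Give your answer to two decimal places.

€9,778.67

With 12 periods per year: i = 0.006, n = 228.
FV = 2,500 × (1 + 0.006)^228 = 9,778.6660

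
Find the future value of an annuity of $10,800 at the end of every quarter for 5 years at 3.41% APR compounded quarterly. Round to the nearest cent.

$234,421.40

Periodic rate i = 0.0341/4 = 0.008525; n = 5 × 4 = 20 periods.
FV = 10800 × [(1+0.008525)^20 − 1] / 0.008525 = 10800 × 21.705686 = 234,421.4049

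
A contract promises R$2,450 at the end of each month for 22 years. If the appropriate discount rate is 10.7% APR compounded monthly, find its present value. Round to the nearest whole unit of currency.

With 12 periods per year: i = 0.00891667, n = 264.
PV = PMT · [1 − (1+i)^(−n)] / i = 2450 · 101.384900 = 248,393.0043

R$248,393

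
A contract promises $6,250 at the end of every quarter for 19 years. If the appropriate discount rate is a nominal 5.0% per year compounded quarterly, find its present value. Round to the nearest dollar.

$305,487

i = 0.05/4 = 0.0125 per quarter; n = 19·4 = 76.
Annuity factor a(76|0.0125) = 48.877995; PV = 6250 × 48.877995 = 305,487.4708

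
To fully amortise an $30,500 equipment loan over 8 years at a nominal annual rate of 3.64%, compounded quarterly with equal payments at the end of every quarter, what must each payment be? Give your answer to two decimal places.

With 4 periods per year: i = 0.0091, n = 32.
PMT = 30500 / ( [1 − (1+0.0091)^(−32)] / 0.0091 ) = 30500 / 27.653725 = 1,102.9256

$1,102.93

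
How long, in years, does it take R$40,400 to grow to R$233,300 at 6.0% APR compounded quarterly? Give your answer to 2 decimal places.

29.44 years

Periodic rate i = 0.06/4 = 0.015.
(1+i)^n = 233300/40400 = 5.77475, so n = ln 5.77475 / ln 1.015 = 117.7743 quarters
= 117.7743/4 years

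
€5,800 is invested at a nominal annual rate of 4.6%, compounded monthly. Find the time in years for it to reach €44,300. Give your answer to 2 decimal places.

44.28 years

Periodic rate i = 0.046/12 = 0.00383333.
(1+i)^n = 44300/5800 = 7.63793, so n = ln 7.63793 / ln 1.00383 = 531.3968 months
= 531.3968/12 years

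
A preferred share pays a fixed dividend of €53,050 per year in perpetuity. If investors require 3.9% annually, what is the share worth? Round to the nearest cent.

PV = C/r = 53050/0.039 = 1,360,256.4103

€1,360,256.41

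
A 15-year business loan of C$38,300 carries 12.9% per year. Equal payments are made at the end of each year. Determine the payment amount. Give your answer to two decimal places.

C$5,896.02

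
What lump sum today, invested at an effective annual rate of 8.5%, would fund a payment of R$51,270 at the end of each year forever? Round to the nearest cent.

PV = C/r = 51270/0.085 = 603,176.4706

R$603,176.47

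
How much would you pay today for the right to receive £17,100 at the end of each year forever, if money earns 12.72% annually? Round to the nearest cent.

PV = C/r = 17100/0.1272 = 134,433.9623

£134,433.96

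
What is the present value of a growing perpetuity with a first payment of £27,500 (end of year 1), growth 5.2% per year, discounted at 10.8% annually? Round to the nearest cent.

PV = D₁/(r − g) = 27500/(0.108 − 0.052) = 491,071.4286

£491,071.43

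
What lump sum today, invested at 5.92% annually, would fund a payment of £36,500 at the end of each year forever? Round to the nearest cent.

£616,554.05

PV = C/r = 36500/0.0592 = 616,554.0541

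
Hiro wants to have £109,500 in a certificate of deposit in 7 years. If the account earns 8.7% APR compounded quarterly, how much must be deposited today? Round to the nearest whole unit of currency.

i = 0.087/4 = 0.02175 per quarter; n = 7·4 = 28.
PV = FV·(1+i)^(−n) = 109,500 × 0.547457 = 59,946.5260

£59,947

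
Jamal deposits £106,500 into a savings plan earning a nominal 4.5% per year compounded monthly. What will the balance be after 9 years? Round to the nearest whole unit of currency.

£159,555

i = 0.045/12 = 0.00375 per month; n = 9·12 = 108.
FV = 106,500 × (1 + 0.00375)^108 = 159,554.8106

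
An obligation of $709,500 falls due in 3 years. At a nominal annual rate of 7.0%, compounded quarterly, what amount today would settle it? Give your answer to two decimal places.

$576,155.07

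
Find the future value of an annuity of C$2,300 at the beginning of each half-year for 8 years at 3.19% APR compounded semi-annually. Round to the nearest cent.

With 2 periods per year: i = 0.01595, n = 16.
FV = PMT · [(1+i)^n − 1] / i × (1+i) = 2300 · 18.352265 = 42,210.2087
Payments are at the start of each period, so multiply by (1+i).

C$42,210.21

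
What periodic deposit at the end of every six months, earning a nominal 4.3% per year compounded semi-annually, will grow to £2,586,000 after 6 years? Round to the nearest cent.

£191,190.34

Periodic rate i = 0.043/2 = 0.0215; n = 6 × 2 = 12 periods.
PMT = 2.586e+06 / ( [(1+0.0215)^12 − 1] / 0.0215 ) = 2.586e+06 / 13.525788 = 191,190.3388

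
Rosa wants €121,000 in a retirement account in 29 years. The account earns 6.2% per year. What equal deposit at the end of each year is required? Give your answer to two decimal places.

PMT = 121000 / ( [(1+0.062)^29 − 1] / 0.062 ) = 121000 / 76.174707 = 1,588.4538

€1,588.45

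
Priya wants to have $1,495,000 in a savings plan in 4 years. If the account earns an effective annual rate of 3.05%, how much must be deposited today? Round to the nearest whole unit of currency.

$1,325,712

PV = FV·(1+i)^(−n) = 1,495,000 × 0.886764 = 1,325,712.0634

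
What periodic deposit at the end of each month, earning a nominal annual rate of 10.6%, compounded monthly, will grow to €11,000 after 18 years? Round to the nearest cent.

€17.10

Periodic rate i = 0.106/12 = 0.00883333; n = 18 × 12 = 216 periods.
PMT = 11000 / ( [(1+0.00883333)^216 − 1] / 0.00883333 ) = 11000 / 643.400338 = 17.0967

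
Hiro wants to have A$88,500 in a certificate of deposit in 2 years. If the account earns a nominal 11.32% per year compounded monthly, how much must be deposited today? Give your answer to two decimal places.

Periodic rate i = 0.1132/12 = 0.00943333; n = 2 × 12 = 24 periods.
Discount factor = (1+0.00943333)^(−24) = 0.798246; PV = 88,500 × 0.798246 = 70,644.7458

A$70,644.75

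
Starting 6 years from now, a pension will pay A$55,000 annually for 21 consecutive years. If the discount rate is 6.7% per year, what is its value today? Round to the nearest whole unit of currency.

PV at t=5 (ordinary 21-year annuity): 55000 × a(21|0.067) = 55000 × 11.101774 = 610,597.5532
PV₀ = 610,597.5532 / (1+0.067)^5 = 610,597.5532 / 1.383000 = 441,502.2920

A$441,502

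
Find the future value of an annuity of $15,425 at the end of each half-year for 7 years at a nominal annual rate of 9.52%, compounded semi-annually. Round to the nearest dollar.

$297,322

With 2 periods per year: i = 0.0476, n = 14.
Accumulation factor s(14|0.0476) = 19.275348; FV = 15425 × 19.275348 = 297,322.2387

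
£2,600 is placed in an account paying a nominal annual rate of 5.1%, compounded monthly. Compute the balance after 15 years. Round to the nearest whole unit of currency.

£5,578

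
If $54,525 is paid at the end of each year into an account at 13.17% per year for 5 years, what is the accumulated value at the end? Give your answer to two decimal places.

$354,530.89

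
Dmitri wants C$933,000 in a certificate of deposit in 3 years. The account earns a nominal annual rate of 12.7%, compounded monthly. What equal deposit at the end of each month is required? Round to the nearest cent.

i = 0.127/12 = 0.0105833 per month; n = 3·12 = 36.
FV-annuity factor = 43.542056; PMT = 933000 / 43.542056 = 21,427.5594

C$21,427.56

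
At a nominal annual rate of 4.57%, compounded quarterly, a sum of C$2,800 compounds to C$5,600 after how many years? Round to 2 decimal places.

15.25 years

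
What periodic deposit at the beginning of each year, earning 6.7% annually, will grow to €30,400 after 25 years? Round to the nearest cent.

€470.23

PMT = 30400 / ( [(1+0.067)^25 − 1] / 0.067 × (1+i) ) = 30400 / 64.649588 = 470.2273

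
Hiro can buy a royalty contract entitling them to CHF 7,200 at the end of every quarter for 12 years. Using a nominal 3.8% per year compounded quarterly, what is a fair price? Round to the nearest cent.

CHF 276,495.53

Periodic rate i = 0.038/4 = 0.0095; n = 12 × 4 = 48 periods.
PV = 7200 × [1 − (1+0.0095)^(−48)] / 0.0095 = 7200 × 38.402156 = 276,495.5263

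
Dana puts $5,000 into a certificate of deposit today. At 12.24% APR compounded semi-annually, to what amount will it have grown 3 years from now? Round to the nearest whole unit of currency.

i = 0.1224/2 = 0.0612 per half-year; n = 3·2 = 6.
5,000 × (1+0.0612)^6 = 5,000 × 1.428182 = 7,140.9082

$7,141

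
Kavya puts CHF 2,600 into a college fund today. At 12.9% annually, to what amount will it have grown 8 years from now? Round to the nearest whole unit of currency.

2,600 × (1+0.129)^8 = 2,600 × 2.639682 = 6,863.1720

CHF 6,863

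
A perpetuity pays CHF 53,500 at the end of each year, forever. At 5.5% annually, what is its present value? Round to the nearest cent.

CHF 972,727.27

PV = PMT / i = 53500 / 0.055 = 972,727.2727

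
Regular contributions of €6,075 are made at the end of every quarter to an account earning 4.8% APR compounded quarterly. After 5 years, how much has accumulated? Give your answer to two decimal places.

€136,401.15

i = 0.048/4 = 0.012 per quarter; n = 5·4 = 20.
FV = 6075 × [(1+0.012)^20 − 1] / 0.012 = 6075 × 22.452864 = 136,401.1460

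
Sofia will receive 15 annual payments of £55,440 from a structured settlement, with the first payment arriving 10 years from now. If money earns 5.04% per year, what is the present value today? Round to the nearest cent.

Value one period before first payment (t=9): 55440 × [1 − (1+0.0504)^(−15)] / 0.0504 = 55440 × 10.351651 = 573,895.5334
PV₀ = 573,895.5334 / (1+0.0504)^9 = 573,895.5334 / 1.556655 = 368,672.2309

£368,672.23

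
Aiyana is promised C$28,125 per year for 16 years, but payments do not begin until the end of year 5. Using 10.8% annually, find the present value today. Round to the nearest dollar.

Value one period before first payment (t=4): 28125 × [1 − (1+0.108)^(−16)] / 0.108 = 28125 × 7.464773 = 209,946.7475
Discount back 4 years: 209,946.7475 × (1+0.108)^(−4) = 209,946.7475 × 0.663500 = 139,299.6770

C$139,300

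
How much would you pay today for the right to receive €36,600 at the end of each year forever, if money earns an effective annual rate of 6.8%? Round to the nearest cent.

€538,235.29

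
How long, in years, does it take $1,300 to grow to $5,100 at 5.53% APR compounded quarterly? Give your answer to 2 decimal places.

Periodic rate i = 0.0553/4 = 0.013825.
n = ln(5100/1300) / ln(1+0.013825) = ln(3.92308) / 0.013730 = 99.5518 quarters
= 99.5518/4 years

24.89 years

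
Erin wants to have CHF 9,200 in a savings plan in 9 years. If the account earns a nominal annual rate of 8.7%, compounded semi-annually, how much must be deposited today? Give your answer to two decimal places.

CHF 4,274.88

With 2 periods per year: i = 0.0435, n = 18.
PV = 9,200 / (1 + 0.0435)^18 = 9,200 / 2.152108 = 4,274.8774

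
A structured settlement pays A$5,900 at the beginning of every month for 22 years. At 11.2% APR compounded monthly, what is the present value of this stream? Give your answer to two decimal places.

A$583,125.30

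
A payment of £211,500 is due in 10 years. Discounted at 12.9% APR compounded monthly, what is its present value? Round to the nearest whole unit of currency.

Periodic rate i = 0.129/12 = 0.01075; n = 10 × 12 = 120 periods.
PV = FV·(1+i)^(−n) = 211,500 × 0.277172 = 58,621.9649

£58,622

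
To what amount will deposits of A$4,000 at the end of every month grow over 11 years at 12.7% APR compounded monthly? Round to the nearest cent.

Periodic rate i = 0.127/12 = 0.0105833; n = 11 × 12 = 132 periods.
FV = 4000 × [(1+0.0105833)^132 − 1] / 0.0105833 = 4000 × 284.738493 = 1,138,953.9714

A$1,138,953.97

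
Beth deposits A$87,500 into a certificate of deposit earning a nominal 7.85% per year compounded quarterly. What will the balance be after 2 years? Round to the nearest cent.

A$102,219.05

With 4 periods per year: i = 0.019625, n = 8.
FV = PV·(1+i)^n = 87,500 × 1.168218 = 102,219.0536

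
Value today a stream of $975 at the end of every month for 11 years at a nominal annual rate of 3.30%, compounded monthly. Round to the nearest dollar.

i = 0.033/12 = 0.00275 per month; n = 11·12 = 132.
Annuity factor a(132|0.00275) = 110.569793; PV = 975 × 110.569793 = 107,805.5482

$107,806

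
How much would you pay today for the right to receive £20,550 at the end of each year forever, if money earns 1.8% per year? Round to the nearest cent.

PV = PMT / i = 20550 / 0.018 = 1,141,666.6667

£1,141,666.67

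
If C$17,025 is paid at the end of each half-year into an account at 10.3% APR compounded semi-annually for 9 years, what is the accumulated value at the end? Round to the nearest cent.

With 2 periods per year: i = 0.0515, n = 18.
FV = 17025 × [(1+0.0515)^18 − 1] / 0.0515 = 17025 × 28.529339 = 485,711.9900

C$485,711.99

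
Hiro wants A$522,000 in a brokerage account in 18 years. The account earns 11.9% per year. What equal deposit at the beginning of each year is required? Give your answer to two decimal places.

FV-annuity factor × (1+i) = 61.754794; PMT = 522000 / 61.754794 = 8,452.7850

A$8,452.79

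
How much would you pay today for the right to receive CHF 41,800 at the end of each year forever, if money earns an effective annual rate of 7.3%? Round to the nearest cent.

PV = C/r = 41800/0.073 = 572,602.7397

CHF 572,602.74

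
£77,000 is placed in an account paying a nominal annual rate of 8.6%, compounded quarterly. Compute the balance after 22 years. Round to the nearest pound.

£500,573

i = 0.086/4 = 0.0215 per quarter; n = 22·4 = 88.
FV = PV·(1+i)^n = 77,000 × 6.500947 = 500,572.9419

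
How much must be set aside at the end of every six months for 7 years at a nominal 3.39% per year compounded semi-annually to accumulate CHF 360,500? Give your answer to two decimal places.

CHF 23,032.09

i = 0.0339/2 = 0.01695 per half-year; n = 7·2 = 14.
PMT = 360500 / ( [(1+0.01695)^14 − 1] / 0.01695 ) = 360500 / 15.652072 = 23,032.0940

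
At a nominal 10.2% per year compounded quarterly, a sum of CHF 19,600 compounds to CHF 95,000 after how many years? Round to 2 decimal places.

Periodic rate i = 0.102/4 = 0.0255.
n = ln(95000/19600) / ln(1+0.0255) = ln(4.84694) / 0.025180 = 62.6818 quarters
= 62.6818/4 years

15.67 years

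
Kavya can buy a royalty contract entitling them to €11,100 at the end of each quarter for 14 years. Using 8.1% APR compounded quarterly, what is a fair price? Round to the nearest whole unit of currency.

i = 0.081/4 = 0.02025 per quarter; n = 14·4 = 56.
PV = 11100 × [1 − (1+0.02025)^(−56)] / 0.02025 = 11100 × 33.313112 = 369,775.5418

€369,776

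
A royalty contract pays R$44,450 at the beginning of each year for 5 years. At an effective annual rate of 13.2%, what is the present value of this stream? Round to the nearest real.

PV = 44450 × [1 − (1+0.132)^(−5)] / 0.132 × (1+i) = 44450 × 3.962153 = 176,117.7045
(annuity-due: payments at period start, so ×(1+i).)

R$176,118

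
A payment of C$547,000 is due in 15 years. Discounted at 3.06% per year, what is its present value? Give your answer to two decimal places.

PV = FV·(1+i)^(−n) = 547,000 × 0.636279 = 348,044.8841

C$348,044.88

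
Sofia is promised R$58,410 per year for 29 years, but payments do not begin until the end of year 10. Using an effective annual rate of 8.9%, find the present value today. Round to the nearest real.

R$278,975

PV at t=9 (ordinary 29-year annuity): 58410 × a(29|0.089) = 58410 × 10.287970 = 600,920.3291
PV₀ = 600,920.3291 / (1+0.089)^9 = 600,920.3291 / 2.154026 = 278,975.4447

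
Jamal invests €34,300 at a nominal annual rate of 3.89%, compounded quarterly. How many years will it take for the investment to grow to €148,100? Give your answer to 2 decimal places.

Periodic rate i = 0.0389/4 = 0.009725.
(1+i)^n = 148100/34300 = 4.31778, so n = ln 4.31778 / ln 1.00972 = 151.1407 quarters
= 151.1407/4 years

37.79 years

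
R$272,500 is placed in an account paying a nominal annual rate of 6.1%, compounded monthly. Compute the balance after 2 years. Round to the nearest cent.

R$307,762.87

i = 0.061/12 = 0.00508333 per month; n = 2·12 = 24.
FV = 272,500 × (1 + 0.00508333)^24 = 307,762.8681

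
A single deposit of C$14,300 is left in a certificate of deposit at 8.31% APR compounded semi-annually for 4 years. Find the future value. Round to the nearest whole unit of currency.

C$19,805

Periodic rate i = 0.0831/2 = 0.04155; n = 4 × 2 = 8 periods.
14,300 × (1+0.04155)^8 = 14,300 × 1.384972 = 19,805.0993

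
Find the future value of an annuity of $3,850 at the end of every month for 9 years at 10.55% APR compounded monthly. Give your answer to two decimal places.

$689,153.01

i = 0.1055/12 = 0.00879167 per month; n = 9·12 = 108.
Accumulation factor s(108|0.00879167) = 179.000781; FV = 3850 × 179.000781 = 689,153.0085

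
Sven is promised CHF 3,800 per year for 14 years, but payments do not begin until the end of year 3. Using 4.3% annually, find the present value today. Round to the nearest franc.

Value one period before first payment (t=2): 3800 × [1 − (1+0.043)^(−14)] / 0.043 = 3800 × 10.356957 = 39,356.4366
Discount back 2 years: 39,356.4366 × (1+0.043)^(−2) = 39,356.4366 × 0.919245 = 36,178.2165

CHF 36,178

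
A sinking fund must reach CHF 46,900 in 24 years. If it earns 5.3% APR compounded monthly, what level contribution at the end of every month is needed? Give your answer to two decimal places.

With 12 periods per year: i = 0.00441667, n = 288.
FV-annuity factor = 579.170338; PMT = 46900 / 579.170338 = 80.9779

CHF 80.98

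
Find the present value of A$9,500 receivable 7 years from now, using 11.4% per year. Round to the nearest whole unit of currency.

A$4,462

Discount factor = (1+0.114)^(−7) = 0.469682; PV = 9,500 × 0.469682 = 4,461.9764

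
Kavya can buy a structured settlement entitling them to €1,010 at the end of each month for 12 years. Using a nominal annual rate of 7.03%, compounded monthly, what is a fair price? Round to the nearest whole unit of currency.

With 12 periods per year: i = 0.00585833, n = 144.
PV = PMT · [1 − (1+i)^(−n)] / i = 1010 · 97.089171 = 98,060.0627

€98,060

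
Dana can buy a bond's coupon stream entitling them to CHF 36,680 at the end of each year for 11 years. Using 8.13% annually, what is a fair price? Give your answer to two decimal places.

PV = PMT · [1 − (1+i)^(−n)] / i = 36680 · 7.094158 = 260,213.7254

CHF 260,213.73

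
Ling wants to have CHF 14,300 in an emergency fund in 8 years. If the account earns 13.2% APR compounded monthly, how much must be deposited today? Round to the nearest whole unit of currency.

CHF 5,003

i = 0.132/12 = 0.011 per month; n = 8·12 = 96.
PV = 14,300 / (1 + 0.011)^96 = 14,300 / 2.858321 = 5,002.9378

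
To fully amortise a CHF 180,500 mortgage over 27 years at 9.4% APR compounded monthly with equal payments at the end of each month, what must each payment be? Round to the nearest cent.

CHF 1,536.55

i = 0.094/12 = 0.00783333 per month; n = 27·12 = 324.
PMT = 180500 / ( [1 − (1+0.00783333)^(−324)] / 0.00783333 ) = 180500 / 117.471111 = 1,536.5480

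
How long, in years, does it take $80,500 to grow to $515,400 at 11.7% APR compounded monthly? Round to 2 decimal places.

Periodic rate i = 0.117/12 = 0.00975.
n = ln(515400/80500) / ln(1+0.00975) = ln(6.40248) / 0.009703 = 191.3562 months
= 191.3562/12 years

15.95 years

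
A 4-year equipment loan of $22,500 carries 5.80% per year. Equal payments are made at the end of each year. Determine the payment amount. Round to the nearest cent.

PMT = 22500 / ( [1 − (1+0.058)^(−4)] / 0.058 ) = 22500 / 3.481034 = 6,463.5969

$6,463.60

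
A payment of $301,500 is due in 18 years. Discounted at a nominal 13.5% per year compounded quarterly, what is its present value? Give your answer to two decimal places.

$27,629.29

Periodic rate i = 0.135/4 = 0.03375; n = 18 × 4 = 72 periods.
PV = FV·(1+i)^(−n) = 301,500 × 0.091639 = 27,629.2879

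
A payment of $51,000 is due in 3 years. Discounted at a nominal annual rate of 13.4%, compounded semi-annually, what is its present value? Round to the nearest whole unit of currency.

$34,561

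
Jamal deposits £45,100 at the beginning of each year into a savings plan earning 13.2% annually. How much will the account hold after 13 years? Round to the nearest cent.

FV = PMT · [(1+i)^n − 1] / i × (1+i) = 45100 · 34.405196 = 1,551,674.3316
(annuity-due: payments at period start, so ×(1+i).)

£1,551,674.33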